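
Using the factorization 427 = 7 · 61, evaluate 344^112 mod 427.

Mod 7: 344 ≡ 1; by Fermat, exponent reduces to 112 mod 6 = 4; 1^4 ≡ 1 (mod 7).
Mod 61: 344 ≡ 39; by Fermat, exponent reduces to 112 mod 60 = 52; 39^52 ≡ 56 (mod 61).
Combine by CRT: x ≡ 1 (mod 7), x ≡ 56 (mod 61) ⇒ x ≡ 239 (mod 427).

239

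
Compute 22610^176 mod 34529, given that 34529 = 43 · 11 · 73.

29232

Mod 43: 22610 ≡ 35; by Fermat, exponent reduces to 176 mod 42 = 8; 35^8 ≡ 35 (mod 43).
Mod 11: 22610 ≡ 5; by Fermat, exponent reduces to 176 mod 10 = 6; 5^6 ≡ 5 (mod 11).
Mod 73: 22610 ≡ 53; by Fermat, exponent reduces to 176 mod 72 = 32; 53^32 ≡ 32 (mod 73).
Combine by CRT: x ≡ 35 (mod 43), x ≡ 5 (mod 11), x ≡ 32 (mod 73) ⇒ x ≡ 29232 (mod 34529).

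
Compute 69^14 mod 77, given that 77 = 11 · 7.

Mod 11: 69 ≡ 3; by Fermat, exponent reduces to 14 mod 10 = 4; 3^4 ≡ 4 (mod 11).
Mod 7: 69 ≡ 6; by Fermat, exponent reduces to 14 mod 6 = 2; 6^2 ≡ 1 (mod 7).
Combine by CRT: x ≡ 4 (mod 11), x ≡ 1 (mod 7) ⇒ x ≡ 15 (mod 77).

15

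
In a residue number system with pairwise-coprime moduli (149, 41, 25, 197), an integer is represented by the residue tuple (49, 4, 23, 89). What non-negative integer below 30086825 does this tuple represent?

16207673

From x ≡ 49 (mod 149) write x = 49 + 149t. Substituting into x ≡ 4 (mod 41) gives 149t ≡ 37 (mod 41), and since 26⁻¹ ≡ 30 (mod 41), t ≡ 3. Hence x ≡ 49 + 149·3 = 496 (mod 6109).
From x ≡ 496 (mod 6109) write x = 496 + 6109t. Substituting into x ≡ 23 (mod 25) gives 6109t ≡ 2 (mod 25), and since 9⁻¹ ≡ 14 (mod 25), t ≡ 3. Hence x ≡ 496 + 6109·3 = 18823 (mod 152725).
From x ≡ 18823 (mod 152725) write x = 18823 + 152725t. Substituting into x ≡ 89 (mod 197) gives 152725t ≡ 178 (mod 197), and since 50⁻¹ ≡ 67 (mod 197), t ≡ 106. Hence x ≡ 18823 + 152725·106 = 16207673 (mod 30086825).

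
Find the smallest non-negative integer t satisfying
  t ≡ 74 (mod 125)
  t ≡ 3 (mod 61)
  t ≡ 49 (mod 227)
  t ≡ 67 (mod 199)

The moduli are pairwise coprime; N = 125·61·227·199 = 344444125.
N/125 = 2755553; 2755553 ≡ 53 (mod 125); 53·92 ≡ 1, so inverse 92.
N/61 = 5646625; 5646625 ≡ 38 (mod 61); 38·53 ≡ 1, so inverse 53.
N/227 = 1517375; 1517375 ≡ 107 (mod 227); 107·157 ≡ 1, so inverse 157.
N/199 = 1730875; 1730875 ≡ 172 (mod 199); 172·140 ≡ 1, so inverse 140.
t ≡ 74·2755553·92 + 3·5646625·53 + 49·1517375·157 + 67·1730875·140 = 47566391574.
47566391574 mod 344444125 = 33102324.

33102324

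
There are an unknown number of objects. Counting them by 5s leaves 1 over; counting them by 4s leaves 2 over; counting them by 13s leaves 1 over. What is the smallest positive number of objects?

66

From N ≡ 1 (mod 5) write N = 1 + 5t. Substituting into N ≡ 2 (mod 4) gives 5t ≡ 1 (mod 4), and since 1⁻¹ ≡ 1 (mod 4), t ≡ 1. Hence N ≡ 1 + 5·1 = 6 (mod 20).
From N ≡ 6 (mod 20) write N = 6 + 20t. Substituting into N ≡ 1 (mod 13) gives 20t ≡ 8 (mod 13), and since 7⁻¹ ≡ 2 (mod 13), t ≡ 3. Hence N ≡ 6 + 20·3 = 66 (mod 260).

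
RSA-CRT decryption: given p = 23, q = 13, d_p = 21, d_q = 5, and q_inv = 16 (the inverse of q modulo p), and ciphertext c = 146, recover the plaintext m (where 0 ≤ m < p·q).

256

m₁ = c^(d_p) mod p: c ≡ 8 (mod 23), and 8^21 mod 23 = 3.
m₂ = c^(d_q) mod q: c ≡ 3 (mod 13), and 3^5 mod 13 = 9.
h = q_inv·(m₁ − m₂) mod p = 16·(3 − 9) mod 23 = 19.
m = m₂ + h·q = 9 + 19·13 = 256.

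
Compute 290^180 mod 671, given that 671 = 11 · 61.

1

Mod 11: 290 ≡ 4; since 10 | 180, by Fermat 4^180 ≡ 1 (mod 11).
Mod 61: 290 ≡ 46; since 60 | 180, by Fermat 46^180 ≡ 1 (mod 61).
Combine by CRT: x ≡ 1 (mod 11), x ≡ 1 (mod 61) ⇒ x ≡ 1 (mod 671).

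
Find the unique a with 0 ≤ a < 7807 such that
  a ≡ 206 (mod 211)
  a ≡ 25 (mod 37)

839

From a ≡ 206 (mod 211) write a = 206 + 211t. Substituting into a ≡ 25 (mod 37) gives 211t ≡ 4 (mod 37), and since 26⁻¹ ≡ 10 (mod 37), t ≡ 3. Hence a ≡ 206 + 211·3 = 839 (mod 7807).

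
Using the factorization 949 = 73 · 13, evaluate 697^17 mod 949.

Mod 73: 697 ≡ 40; 40^17 ≡ 39 (mod 73).
Mod 13: 697 ≡ 8; by Fermat, exponent reduces to 17 mod 12 = 5; 8^5 ≡ 8 (mod 13).
Combine by CRT: x ≡ 39 (mod 73), x ≡ 8 (mod 13) ⇒ x ≡ 112 (mod 949).

112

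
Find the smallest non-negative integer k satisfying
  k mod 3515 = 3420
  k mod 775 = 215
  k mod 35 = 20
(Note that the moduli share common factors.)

Combine the congruences pairwise.
gcd(3515, 775) = 5 and 5 | (215 − 3420), so the pair is consistent; merging gives k ≡ 435765 (mod 544825), where 544825 = lcm(3515, 775).
gcd(544825, 35) = 5 and 5 | (20 − 435765), so the pair is consistent; merging gives k ≡ 3159890 (mod 3813775), where 3813775 = lcm(544825, 35).
The solution is unique modulo lcm(3515, 775, 35) = 3813775.

3159890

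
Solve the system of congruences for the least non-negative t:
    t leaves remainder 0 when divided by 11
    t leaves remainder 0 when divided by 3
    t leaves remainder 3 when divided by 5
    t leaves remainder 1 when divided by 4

33

The moduli are pairwise coprime; N = 11·3·5·4 = 660.
N/11 = 60; 60 ≡ 5 (mod 11); 5·9 ≡ 1, so inverse 9.
N/3 = 220; 220 ≡ 1 (mod 3), inverse 1.
N/5 = 132; 132 ≡ 2 (mod 5); 2·3 ≡ 1, so inverse 3.
N/4 = 165; 165 ≡ 1 (mod 4), inverse 1.
t ≡ 0·60·9 + 0·220·1 + 3·132·3 + 1·165·1 = 1353.
1353 mod 660 = 33.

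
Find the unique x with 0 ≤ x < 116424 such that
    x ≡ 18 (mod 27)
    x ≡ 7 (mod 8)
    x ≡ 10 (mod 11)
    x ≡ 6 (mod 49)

87471

The moduli are pairwise coprime; N = 27·8·11·49 = 116424.
N/27 = 4312; 4312 ≡ 19 (mod 27); 19·10 ≡ 1, so inverse 10.
N/8 = 14553; 14553 ≡ 1 (mod 8), inverse 1.
N/11 = 10584; 10584 ≡ 2 (mod 11); 2·6 ≡ 1, so inverse 6.
N/49 = 2376; 2376 ≡ 24 (mod 49); 24·47 ≡ 1, so inverse 47.
x ≡ 18·4312·10 + 7·14553·1 + 10·10584·6 + 6·2376·47 = 2183103.
2183103 mod 116424 = 87471.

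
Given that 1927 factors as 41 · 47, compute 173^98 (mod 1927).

81

Mod 41: 173 ≡ 9; by Fermat, exponent reduces to 98 mod 40 = 18; 9^18 ≡ 40 (mod 41).
Mod 47: 173 ≡ 32; by Fermat, exponent reduces to 98 mod 46 = 6; 32^6 ≡ 34 (mod 47).
Combine by CRT: x ≡ 40 (mod 41), x ≡ 34 (mod 47) ⇒ x ≡ 81 (mod 1927).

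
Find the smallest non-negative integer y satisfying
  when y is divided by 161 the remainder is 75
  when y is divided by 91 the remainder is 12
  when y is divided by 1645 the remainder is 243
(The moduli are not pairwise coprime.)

52883

gcd(161, 91) = 7 and 7 | (12 − 75), so the pair is consistent; merging gives y ≡ 558 (mod 2093), where 2093 = lcm(161, 91).
gcd(2093, 1645) = 7 and 7 | (243 − 558), so the pair is consistent; merging gives y ≡ 52883 (mod 491855), where 491855 = lcm(2093, 1645).
The solution is unique modulo lcm(161, 91, 1645) = 491855.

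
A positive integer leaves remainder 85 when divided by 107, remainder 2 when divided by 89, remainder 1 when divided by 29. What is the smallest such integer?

89002

From x ≡ 85 (mod 107) write x = 85 + 107t. Substituting into x ≡ 2 (mod 89) gives 107t ≡ 6 (mod 89), and since 18⁻¹ ≡ 5 (mod 89), t ≡ 30. Hence x ≡ 85 + 107·30 = 3295 (mod 9523).
From x ≡ 3295 (mod 9523) write x = 3295 + 9523t. Substituting into x ≡ 1 (mod 29) gives 9523t ≡ 12 (mod 29), and since 11⁻¹ ≡ 8 (mod 29), t ≡ 9. Hence x ≡ 3295 + 9523·9 = 89002 (mod 276167).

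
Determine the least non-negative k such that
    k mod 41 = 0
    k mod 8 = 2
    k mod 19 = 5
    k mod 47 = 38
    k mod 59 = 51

16432554

The moduli are pairwise coprime; N = 41·8·19·47·59 = 17281336.
N/41 = 421496; 421496 ≡ 16 (mod 41); 16·18 ≡ 1, so inverse 18.
N/8 = 2160167; 2160167 ≡ 7 (mod 8); 7·7 ≡ 1, so inverse 7.
N/19 = 909544; 909544 ≡ 14 (mod 19); 14·15 ≡ 1, so inverse 15.
N/47 = 367688; 367688 ≡ 7 (mod 47); 7·27 ≡ 1, so inverse 27.
N/59 = 292904; 292904 ≡ 28 (mod 59); 28·19 ≡ 1, so inverse 19.
k ≡ 0·421496·18 + 2·2160167·7 + 5·909544·15 + 38·367688·27 + 51·292904·19 = 759530002.
759530002 mod 17281336 = 16432554.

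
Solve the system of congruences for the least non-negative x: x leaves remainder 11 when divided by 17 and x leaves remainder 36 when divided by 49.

Combine the congruences pairwise.
From x ≡ 11 (mod 17) write x = 11 + 17t. Substituting into x ≡ 36 (mod 49) gives 17t ≡ 25 (mod 49), and since 17⁻¹ ≡ 26 (mod 49), t ≡ 13. Hence x ≡ 11 + 17·13 = 232 (mod 833).

232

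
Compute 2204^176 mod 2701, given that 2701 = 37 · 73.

588

Mod 37: 2204 ≡ 21; by Fermat, exponent reduces to 176 mod 36 = 32; 21^32 ≡ 33 (mod 37).
Mod 73: 2204 ≡ 14; by Fermat, exponent reduces to 176 mod 72 = 32; 14^32 ≡ 4 (mod 73).
Combine by CRT: x ≡ 33 (mod 37), x ≡ 4 (mod 73) ⇒ x ≡ 588 (mod 2701).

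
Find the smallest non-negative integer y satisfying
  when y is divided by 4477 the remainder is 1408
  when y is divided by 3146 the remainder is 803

gcd(4477, 3146) = 121 and 121 | (803 − 1408), so the pair is consistent; merging gives y ≡ 41701 (mod 116402), where 116402 = lcm(4477, 3146).
The solution is unique modulo lcm(4477, 3146) = 116402.

41701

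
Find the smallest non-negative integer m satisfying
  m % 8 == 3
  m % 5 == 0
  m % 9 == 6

From m ≡ 3 (mod 8) write m = 3 + 8t. Substituting into m ≡ 0 (mod 5) gives 8t ≡ 2 (mod 5), and since 3⁻¹ ≡ 2 (mod 5), t ≡ 4. Hence m ≡ 3 + 8·4 = 35 (mod 40).
From m ≡ 35 (mod 40) write m = 35 + 40t. Substituting into m ≡ 6 (mod 9) gives 40t ≡ 7 (mod 9), and since 4⁻¹ ≡ 7 (mod 9), t ≡ 4. Hence m ≡ 35 + 40·4 = 195 (mod 360).

195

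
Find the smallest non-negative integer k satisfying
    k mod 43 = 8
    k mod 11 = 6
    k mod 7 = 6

The moduli are pairwise coprime; N = 43·11·7 = 3311.
N/43 = 77; 77 ≡ 34 (mod 43); 34·19 ≡ 1, so inverse 19.
N/11 = 301; 301 ≡ 4 (mod 11); 4·3 ≡ 1, so inverse 3.
N/7 = 473; 473 ≡ 4 (mod 7); 4·2 ≡ 1, so inverse 2.
k ≡ 8·77·19 + 6·301·3 + 6·473·2 = 22798.
22798 mod 3311 = 2932.

2932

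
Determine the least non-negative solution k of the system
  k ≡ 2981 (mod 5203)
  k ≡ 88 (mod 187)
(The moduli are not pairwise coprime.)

75823

gcd(5203, 187) = 11 and 11 | (88 − 2981), so the pair is consistent; merging gives k ≡ 75823 (mod 88451), where 88451 = lcm(5203, 187).
The solution is unique modulo lcm(5203, 187) = 88451.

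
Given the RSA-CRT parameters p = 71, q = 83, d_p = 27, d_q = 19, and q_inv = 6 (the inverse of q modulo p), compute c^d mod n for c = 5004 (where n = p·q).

1159

m₁ = c^(d_p) mod p: c ≡ 34 (mod 71), and 34^27 mod 71 = 23.
m₂ = c^(d_q) mod q: c ≡ 24 (mod 83), and 24^19 mod 83 = 80.
h = q_inv·(m₁ − m₂) mod p = 6·(23 − 80) mod 71 = 13.
m = m₂ + h·q = 80 + 13·83 = 1159.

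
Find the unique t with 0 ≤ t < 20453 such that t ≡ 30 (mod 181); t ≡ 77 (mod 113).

1659

From t ≡ 30 (mod 181) write t = 30 + 181s. Substituting into t ≡ 77 (mod 113) gives 181s ≡ 47 (mod 113), and since 68⁻¹ ≡ 5 (mod 113), s ≡ 9. Hence t ≡ 30 + 181·9 = 1659 (mod 20453).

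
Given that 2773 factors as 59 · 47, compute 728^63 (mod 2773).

312

Mod 59: 728 ≡ 20; by Fermat, exponent reduces to 63 mod 58 = 5; 20^5 ≡ 17 (mod 59).
Mod 47: 728 ≡ 23; by Fermat, exponent reduces to 63 mod 46 = 17; 23^17 ≡ 30 (mod 47).
Combine by CRT: x ≡ 17 (mod 59), x ≡ 30 (mod 47) ⇒ x ≡ 312 (mod 2773).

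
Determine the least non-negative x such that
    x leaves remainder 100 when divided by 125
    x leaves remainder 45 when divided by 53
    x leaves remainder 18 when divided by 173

The moduli are pairwise coprime; N = 125·53·173 = 1146125.
N/125 = 9169; 9169 ≡ 44 (mod 125); 44·54 ≡ 1, so inverse 54.
N/53 = 21625; 21625 ≡ 1 (mod 53), inverse 1.
N/173 = 6625; 6625 ≡ 51 (mod 173); 51·95 ≡ 1, so inverse 95.
x ≡ 100·9169·54 + 45·21625·1 + 18·6625·95 = 61814475.
61814475 mod 1146125 = 1069850.

1069850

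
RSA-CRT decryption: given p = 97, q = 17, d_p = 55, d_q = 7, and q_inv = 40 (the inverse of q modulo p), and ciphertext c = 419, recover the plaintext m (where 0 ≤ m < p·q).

m₁ = c^(d_p) mod p: c ≡ 31 (mod 97), and 31^55 mod 97 = 2.
m₂ = c^(d_q) mod q: c ≡ 11 (mod 17), and 11^7 mod 17 = 3.
h = q_inv·(m₁ − m₂) mod p = 40·(2 − 3) mod 97 = 57.
m = m₂ + h·q = 3 + 57·17 = 972.

972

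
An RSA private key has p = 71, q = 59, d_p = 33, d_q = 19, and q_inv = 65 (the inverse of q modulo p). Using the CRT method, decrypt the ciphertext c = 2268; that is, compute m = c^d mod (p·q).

m₁ = c^(d_p) mod p: c ≡ 67 (mod 71), and 67^33 mod 71 = 31.
m₂ = c^(d_q) mod q: c ≡ 26 (mod 59), and 26^19 mod 59 = 16.
h = q_inv·(m₁ − m₂) mod p = 65·(31 − 16) mod 71 = 52.
m = m₂ + h·q = 16 + 52·59 = 3084.

3084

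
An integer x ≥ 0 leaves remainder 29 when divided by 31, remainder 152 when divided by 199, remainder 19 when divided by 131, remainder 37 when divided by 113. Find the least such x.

The moduli are pairwise coprime; N = 31·199·131·113 = 91319707.
N/31 = 2945797; 2945797 ≡ 22 (mod 31); 22·24 ≡ 1, so inverse 24.
N/199 = 458893; 458893 ≡ 198 (mod 199); 198·198 ≡ 1, so inverse 198.
N/131 = 697097; 697097 ≡ 46 (mod 131); 46·94 ≡ 1, so inverse 94.
N/113 = 808139; 808139 ≡ 76 (mod 113); 76·58 ≡ 1, so inverse 58.
x ≡ 29·2945797·24 + 152·458893·198 + 19·697097·94 + 37·808139·58 = 18840399976.
18840399976 mod 91319707 = 28540334.

28540334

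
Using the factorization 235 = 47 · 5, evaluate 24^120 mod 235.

Mod 47: 24 ≡ 24; by Fermat, exponent reduces to 120 mod 46 = 28; 24^28 ≡ 25 (mod 47).
Mod 5: 24 ≡ 4; since 4 | 120, by Fermat 4^120 ≡ 1 (mod 5).
Combine by CRT: x ≡ 25 (mod 47), x ≡ 1 (mod 5) ⇒ x ≡ 166 (mod 235).

166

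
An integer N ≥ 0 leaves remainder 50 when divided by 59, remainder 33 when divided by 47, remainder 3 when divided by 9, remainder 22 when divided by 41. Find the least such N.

9903

Combine the congruences pairwise.
From N ≡ 50 (mod 59) write N = 50 + 59t. Substituting into N ≡ 33 (mod 47) gives 59t ≡ 30 (mod 47), and since 12⁻¹ ≡ 4 (mod 47), t ≡ 26. Hence N ≡ 50 + 59·26 = 1584 (mod 2773).
From N ≡ 1584 (mod 2773) write N = 1584 + 2773t. Substituting into N ≡ 3 (mod 9) gives 2773t ≡ 3 (mod 9), and since 1⁻¹ ≡ 1 (mod 9), t ≡ 3. Hence N ≡ 1584 + 2773·3 = 9903 (mod 24957).
From N ≡ 9903 (mod 24957) write N = 9903 + 24957t. Substituting into N ≡ 22 (mod 41) gives 24957t ≡ 0 (mod 41), and since 29⁻¹ ≡ 17 (mod 41), t ≡ 0. Hence N ≡ 9903 + 24957·0 = 9903 (mod 1023237).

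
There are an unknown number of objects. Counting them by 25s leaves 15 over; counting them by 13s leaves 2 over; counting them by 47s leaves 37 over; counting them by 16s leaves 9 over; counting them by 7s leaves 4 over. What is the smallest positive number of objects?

The moduli are pairwise coprime; M = 25·13·47·16·7 = 1710800.
M/25 = 68432; 68432 ≡ 7 (mod 25); 7·18 ≡ 1, so inverse 18.
M/13 = 131600; 131600 ≡ 1 (mod 13), inverse 1.
M/47 = 36400; 36400 ≡ 22 (mod 47); 22·15 ≡ 1, so inverse 15.
M/16 = 106925; 106925 ≡ 13 (mod 16); 13·5 ≡ 1, so inverse 5.
M/7 = 244400; 244400 ≡ 2 (mod 7); 2·4 ≡ 1, so inverse 4.
N ≡ 15·68432·18 + 2·131600·1 + 37·36400·15 + 9·106925·5 + 4·244400·4 = 47663865.
47663865 mod 1710800 = 1472265.

1472265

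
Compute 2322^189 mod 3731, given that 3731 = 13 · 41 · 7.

762

Mod 13: 2322 ≡ 8; by Fermat, exponent reduces to 189 mod 12 = 9; 8^9 ≡ 8 (mod 13).
Mod 41: 2322 ≡ 26; by Fermat, exponent reduces to 189 mod 40 = 29; 26^29 ≡ 24 (mod 41).
Mod 7: 2322 ≡ 5; by Fermat, exponent reduces to 189 mod 6 = 3; 5^3 ≡ 6 (mod 7).
Combine by CRT: x ≡ 8 (mod 13), x ≡ 24 (mod 41), x ≡ 6 (mod 7) ⇒ x ≡ 762 (mod 3731).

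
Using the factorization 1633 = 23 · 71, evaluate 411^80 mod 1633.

119

Mod 23: 411 ≡ 20; by Fermat, exponent reduces to 80 mod 22 = 14; 20^14 ≡ 4 (mod 23).
Mod 71: 411 ≡ 56; by Fermat, exponent reduces to 80 mod 70 = 10; 56^10 ≡ 48 (mod 71).
Combine by CRT: x ≡ 4 (mod 23), x ≡ 48 (mod 71) ⇒ x ≡ 119 (mod 1633).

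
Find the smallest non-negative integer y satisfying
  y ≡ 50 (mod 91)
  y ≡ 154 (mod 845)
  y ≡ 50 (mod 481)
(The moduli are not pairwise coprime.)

gcd(91, 845) = 13 and 13 | (154 − 50), so the pair is consistent; merging gives y ≡ 2689 (mod 5915), where 5915 = lcm(91, 845).
gcd(5915, 481) = 13 and 13 | (50 − 2689), so the pair is consistent; merging gives y ≡ 191969 (mod 218855), where 218855 = lcm(5915, 481).
The solution is unique modulo lcm(91, 845, 481) = 218855.

191969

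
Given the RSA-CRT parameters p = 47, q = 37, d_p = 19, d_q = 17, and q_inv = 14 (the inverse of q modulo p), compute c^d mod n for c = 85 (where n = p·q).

804

m₁ = c^(d_p) mod p: c ≡ 38 (mod 47), and 38^19 mod 47 = 5.
m₂ = c^(d_q) mod q: c ≡ 11 (mod 37), and 11^17 mod 37 = 27.
h = q_inv·(m₁ − m₂) mod p = 14·(5 − 27) mod 47 = 21.
m = m₂ + h·q = 27 + 21·37 = 804.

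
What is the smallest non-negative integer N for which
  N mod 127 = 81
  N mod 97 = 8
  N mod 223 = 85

1707596

From N ≡ 81 (mod 127) write N = 81 + 127t. Substituting into N ≡ 8 (mod 97) gives 127t ≡ 24 (mod 97), and since 30⁻¹ ≡ 55 (mod 97), t ≡ 59. Hence N ≡ 81 + 127·59 = 7574 (mod 12319).
From N ≡ 7574 (mod 12319) write N = 7574 + 12319t. Substituting into N ≡ 85 (mod 223) gives 12319t ≡ 93 (mod 223), and since 54⁻¹ ≡ 95 (mod 223), t ≡ 138. Hence N ≡ 7574 + 12319·138 = 1707596 (mod 2747137).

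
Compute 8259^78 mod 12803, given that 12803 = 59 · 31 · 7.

9087

Mod 59: 8259 ≡ 58; by Fermat, exponent reduces to 78 mod 58 = 20; 58^20 ≡ 1 (mod 59).
Mod 31: 8259 ≡ 13; by Fermat, exponent reduces to 78 mod 30 = 18; 13^18 ≡ 4 (mod 31).
Mod 7: 8259 ≡ 6; since 6 | 78, by Fermat 6^78 ≡ 1 (mod 7).
Combine by CRT: x ≡ 1 (mod 59), x ≡ 4 (mod 31), x ≡ 1 (mod 7) ⇒ x ≡ 9087 (mod 12803).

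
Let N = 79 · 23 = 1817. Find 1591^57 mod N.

Mod 79: 1591 ≡ 11; 11^57 ≡ 21 (mod 79).
Mod 23: 1591 ≡ 4; by Fermat, exponent reduces to 57 mod 22 = 13; 4^13 ≡ 16 (mod 23).
Combine by CRT: x ≡ 21 (mod 79), x ≡ 16 (mod 23) ⇒ x ≡ 890 (mod 1817).

890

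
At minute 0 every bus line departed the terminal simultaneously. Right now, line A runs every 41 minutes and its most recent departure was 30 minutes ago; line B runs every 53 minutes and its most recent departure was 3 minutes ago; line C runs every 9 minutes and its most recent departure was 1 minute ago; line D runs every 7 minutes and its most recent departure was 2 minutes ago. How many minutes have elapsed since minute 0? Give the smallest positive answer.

62596

From t ≡ 30 (mod 41) write t = 30 + 41s. Substituting into t ≡ 3 (mod 53) gives 41s ≡ 26 (mod 53), and since 41⁻¹ ≡ 22 (mod 53), s ≡ 42. Hence t ≡ 30 + 41·42 = 1752 (mod 2173).
From t ≡ 1752 (mod 2173) write t = 1752 + 2173s. Substituting into t ≡ 1 (mod 9) gives 2173s ≡ 4 (mod 9), and since 4⁻¹ ≡ 7 (mod 9), s ≡ 1. Hence t ≡ 1752 + 2173·1 = 3925 (mod 19557).
From t ≡ 3925 (mod 19557) write t = 3925 + 19557s. Substituting into t ≡ 2 (mod 7) gives 19557s ≡ 4 (mod 7), and since 6⁻¹ ≡ 6 (mod 7), s ≡ 3. Hence t ≡ 3925 + 19557·3 = 62596 (mod 136899).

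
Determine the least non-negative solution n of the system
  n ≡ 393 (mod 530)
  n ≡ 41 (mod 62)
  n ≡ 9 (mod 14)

Combine the congruences pairwise.
gcd(530, 62) = 2 and 2 | (41 − 393), so the pair is consistent; merging gives n ≡ 9403 (mod 16430), where 16430 = lcm(530, 62).
gcd(16430, 14) = 2 and 2 | (9 − 9403), so the pair is consistent; merging gives n ≡ 9403 (mod 115010), where 115010 = lcm(16430, 14).
The solution is unique modulo lcm(530, 62, 14) = 115010.

9403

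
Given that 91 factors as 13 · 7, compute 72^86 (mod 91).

Mod 13: 72 ≡ 7; by Fermat, exponent reduces to 86 mod 12 = 2; 7^2 ≡ 10 (mod 13).
Mod 7: 72 ≡ 2; by Fermat, exponent reduces to 86 mod 6 = 2; 2^2 ≡ 4 (mod 7).
Combine by CRT: x ≡ 10 (mod 13), x ≡ 4 (mod 7) ⇒ x ≡ 88 (mod 91).

88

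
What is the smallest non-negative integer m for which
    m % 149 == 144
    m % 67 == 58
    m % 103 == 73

144376

From m ≡ 144 (mod 149) write m = 144 + 149t. Substituting into m ≡ 58 (mod 67) gives 149t ≡ 48 (mod 67), and since 15⁻¹ ≡ 9 (mod 67), t ≡ 30. Hence m ≡ 144 + 149·30 = 4614 (mod 9983).
From m ≡ 4614 (mod 9983) write m = 4614 + 9983t. Substituting into m ≡ 73 (mod 103) gives 9983t ≡ 94 (mod 103), and since 95⁻¹ ≡ 90 (mod 103), t ≡ 14. Hence m ≡ 4614 + 9983·14 = 144376 (mod 1028249).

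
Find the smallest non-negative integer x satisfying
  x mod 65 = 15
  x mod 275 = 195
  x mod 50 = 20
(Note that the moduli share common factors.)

Combine the congruences pairwise.
gcd(65, 275) = 5 and 5 | (195 − 15), so the pair is consistent; merging gives x ≡ 470 (mod 3575), where 3575 = lcm(65, 275).
gcd(3575, 50) = 25 and 25 | (20 − 470), so the pair is consistent; merging gives x ≡ 470 (mod 7150), where 7150 = lcm(3575, 50).
The solution is unique modulo lcm(65, 275, 50) = 7150.

470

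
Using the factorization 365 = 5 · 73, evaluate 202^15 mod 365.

Mod 5: 202 ≡ 2; by Fermat, exponent reduces to 15 mod 4 = 3; 2^3 ≡ 3 (mod 5).
Mod 73: 202 ≡ 56; 56^15 ≡ 22 (mod 73).
Combine by CRT: x ≡ 3 (mod 5), x ≡ 22 (mod 73) ⇒ x ≡ 168 (mod 365).

168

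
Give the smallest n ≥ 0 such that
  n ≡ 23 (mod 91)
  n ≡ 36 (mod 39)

114

gcd(91, 39) = 13 and 13 | (36 − 23), so the pair is consistent; merging gives n ≡ 114 (mod 273), where 273 = lcm(91, 39).
The solution is unique modulo lcm(91, 39) = 273.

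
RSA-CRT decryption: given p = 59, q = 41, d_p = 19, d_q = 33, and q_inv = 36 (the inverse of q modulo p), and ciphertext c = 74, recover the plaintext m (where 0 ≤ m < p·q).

m₁ = c^(d_p) mod p: c ≡ 15 (mod 59), and 15^19 mod 59 = 28.
m₂ = c^(d_q) mod q: c ≡ 33 (mod 41), and 33^33 mod 41 = 20.
h = q_inv·(m₁ − m₂) mod p = 36·(28 − 20) mod 59 = 52.
m = m₂ + h·q = 20 + 52·41 = 2152.

2152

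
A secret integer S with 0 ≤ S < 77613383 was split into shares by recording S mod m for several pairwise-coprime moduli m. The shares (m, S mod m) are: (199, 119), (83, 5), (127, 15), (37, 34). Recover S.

The moduli are pairwise coprime; N = 199·83·127·37 = 77613383.
N/199 = 390017; 390017 ≡ 176 (mod 199); 176·173 ≡ 1, so inverse 173.
N/83 = 935101; 935101 ≡ 23 (mod 83); 23·65 ≡ 1, so inverse 65.
N/127 = 611129; 611129 ≡ 5 (mod 127); 5·51 ≡ 1, so inverse 51.
N/37 = 2097659; 2097659 ≡ 18 (mod 37); 18·35 ≡ 1, so inverse 35.
S ≡ 119·390017·173 + 5·935101·65 + 15·611129·51 + 34·2097659·35 = 11296915699.
11296915699 mod 77613383 = 42975164.

42975164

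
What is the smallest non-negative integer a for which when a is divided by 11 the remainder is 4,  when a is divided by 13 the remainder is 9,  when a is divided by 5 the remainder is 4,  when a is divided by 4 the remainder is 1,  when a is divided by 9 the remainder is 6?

From a ≡ 4 (mod 11) write a = 4 + 11t. Substituting into a ≡ 9 (mod 13) gives 11t ≡ 5 (mod 13), and since 11⁻¹ ≡ 6 (mod 13), t ≡ 4. Hence a ≡ 4 + 11·4 = 48 (mod 143).
From a ≡ 48 (mod 143) write a = 48 + 143t. Substituting into a ≡ 4 (mod 5) gives 143t ≡ 1 (mod 5), and since 3⁻¹ ≡ 2 (mod 5), t ≡ 2. Hence a ≡ 48 + 143·2 = 334 (mod 715).
From a ≡ 334 (mod 715) write a = 334 + 715t. Substituting into a ≡ 1 (mod 4) gives 715t ≡ 3 (mod 4), and since 3⁻¹ ≡ 3 (mod 4), t ≡ 1. Hence a ≡ 334 + 715·1 = 1049 (mod 2860).
From a ≡ 1049 (mod 2860) write a = 1049 + 2860t. Substituting into a ≡ 6 (mod 9) gives 2860t ≡ 1 (mod 9), and since 7⁻¹ ≡ 4 (mod 9), t ≡ 4. Hence a ≡ 1049 + 2860·4 = 12489 (mod 25740).

12489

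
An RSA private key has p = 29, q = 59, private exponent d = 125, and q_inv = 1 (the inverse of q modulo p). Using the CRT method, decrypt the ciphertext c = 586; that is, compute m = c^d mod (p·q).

d_p = d mod (p−1) = 125 mod 28 = 13; d_q = d mod (q−1) = 9.
m₁ = c^(d_p) mod p: c ≡ 6 (mod 29), and 6^13 mod 29 = 5.
m₂ = c^(d_q) mod q: c ≡ 55 (mod 59), and 55^9 mod 59 = 52.
h = q_inv·(m₁ − m₂) mod p = 1·(5 − 52) mod 29 = 11.
m = m₂ + h·q = 52 + 11·59 = 701.

701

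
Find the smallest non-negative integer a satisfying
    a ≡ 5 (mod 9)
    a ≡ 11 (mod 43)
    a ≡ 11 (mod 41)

The moduli are pairwise coprime; N = 9·43·41 = 15867.
N/9 = 1763; 1763 ≡ 8 (mod 9); 8·8 ≡ 1, so inverse 8.
N/43 = 369; 369 ≡ 25 (mod 43); 25·31 ≡ 1, so inverse 31.
N/41 = 387; 387 ≡ 18 (mod 41); 18·16 ≡ 1, so inverse 16.
a ≡ 5·1763·8 + 11·369·31 + 11·387·16 = 264461.
264461 mod 15867 = 10589.

10589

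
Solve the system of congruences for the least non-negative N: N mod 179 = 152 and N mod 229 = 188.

From N ≡ 152 (mod 179) write N = 152 + 179t. Substituting into N ≡ 188 (mod 229) gives 179t ≡ 36 (mod 229), and since 179⁻¹ ≡ 87 (mod 229), t ≡ 155. Hence N ≡ 152 + 179·155 = 27897 (mod 40991).

27897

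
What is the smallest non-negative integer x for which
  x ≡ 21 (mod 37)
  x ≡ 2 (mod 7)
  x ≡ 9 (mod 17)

2389

From x ≡ 21 (mod 37) write x = 21 + 37t. Substituting into x ≡ 2 (mod 7) gives 37t ≡ 2 (mod 7), and since 2⁻¹ ≡ 4 (mod 7), t ≡ 1. Hence x ≡ 21 + 37·1 = 58 (mod 259).
From x ≡ 58 (mod 259) write x = 58 + 259t. Substituting into x ≡ 9 (mod 17) gives 259t ≡ 2 (mod 17), and since 4⁻¹ ≡ 13 (mod 17), t ≡ 9. Hence x ≡ 58 + 259·9 = 2389 (mod 4403).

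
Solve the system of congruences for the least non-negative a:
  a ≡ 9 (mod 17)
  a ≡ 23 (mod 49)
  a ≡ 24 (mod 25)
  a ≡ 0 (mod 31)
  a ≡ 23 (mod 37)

7164999

Combine the congruences pairwise.
From a ≡ 9 (mod 17) write a = 9 + 17t. Substituting into a ≡ 23 (mod 49) gives 17t ≡ 14 (mod 49), and since 17⁻¹ ≡ 26 (mod 49), t ≡ 21. Hence a ≡ 9 + 17·21 = 366 (mod 833).
From a ≡ 366 (mod 833) write a = 366 + 833t. Substituting into a ≡ 24 (mod 25) gives 833t ≡ 8 (mod 25), and since 8⁻¹ ≡ 22 (mod 25), t ≡ 1. Hence a ≡ 366 + 833·1 = 1199 (mod 20825).
From a ≡ 1199 (mod 20825) write a = 1199 + 20825t. Substituting into a ≡ 0 (mod 31) gives 20825t ≡ 10 (mod 31), and since 24⁻¹ ≡ 22 (mod 31), t ≡ 3. Hence a ≡ 1199 + 20825·3 = 63674 (mod 645575).
From a ≡ 63674 (mod 645575) write a = 63674 + 645575t. Substituting into a ≡ 23 (mod 37) gives 645575t ≡ 26 (mod 37), and since 36⁻¹ ≡ 36 (mod 37), t ≡ 11. Hence a ≡ 63674 + 645575·11 = 7164999 (mod 23886275).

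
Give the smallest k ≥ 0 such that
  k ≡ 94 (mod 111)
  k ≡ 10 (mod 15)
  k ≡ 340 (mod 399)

gcd(111, 15) = 3 and 3 | (10 − 94), so the pair is consistent; merging gives k ≡ 205 (mod 555), where 555 = lcm(111, 15).
gcd(555, 399) = 3 and 3 | (340 − 205), so the pair is consistent; merging gives k ≡ 16300 (mod 73815), where 73815 = lcm(555, 399).
The solution is unique modulo lcm(111, 15, 399) = 73815.

16300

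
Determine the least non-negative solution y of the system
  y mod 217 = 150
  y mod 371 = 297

8830

Combine the congruences pairwise.
gcd(217, 371) = 7 and 7 | (297 − 150), so the pair is consistent; merging gives y ≡ 8830 (mod 11501), where 11501 = lcm(217, 371).
The solution is unique modulo lcm(217, 371) = 11501.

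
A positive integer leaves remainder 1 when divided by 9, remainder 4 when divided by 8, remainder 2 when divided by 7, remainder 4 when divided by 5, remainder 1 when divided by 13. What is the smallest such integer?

From x ≡ 1 (mod 9) write x = 1 + 9t. Substituting into x ≡ 4 (mod 8) gives 9t ≡ 3 (mod 8), and since 1⁻¹ ≡ 1 (mod 8), t ≡ 3. Hence x ≡ 1 + 9·3 = 28 (mod 72).
From x ≡ 28 (mod 72) write x = 28 + 72t. Substituting into x ≡ 2 (mod 7) gives 72t ≡ 2 (mod 7), and since 2⁻¹ ≡ 4 (mod 7), t ≡ 1. Hence x ≡ 28 + 72·1 = 100 (mod 504).
From x ≡ 100 (mod 504) write x = 100 + 504t. Substituting into x ≡ 4 (mod 5) gives 504t ≡ 4 (mod 5), and since 4⁻¹ ≡ 4 (mod 5), t ≡ 1. Hence x ≡ 100 + 504·1 = 604 (mod 2520).
From x ≡ 604 (mod 2520) write x = 604 + 2520t. Substituting into x ≡ 1 (mod 13) gives 2520t ≡ 8 (mod 13), and since 11⁻¹ ≡ 6 (mod 13), t ≡ 9. Hence x ≡ 604 + 2520·9 = 23284 (mod 32760).

23284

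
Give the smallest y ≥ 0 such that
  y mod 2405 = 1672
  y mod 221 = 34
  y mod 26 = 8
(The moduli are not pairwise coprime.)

30532

Combine the congruences pairwise.
gcd(2405, 221) = 13 and 13 | (34 − 1672), so the pair is consistent; merging gives y ≡ 30532 (mod 40885), where 40885 = lcm(2405, 221).
gcd(40885, 26) = 13 and 13 | (8 − 30532), so the pair is consistent; merging gives y ≡ 30532 (mod 81770), where 81770 = lcm(40885, 26).
The solution is unique modulo lcm(2405, 221, 26) = 81770.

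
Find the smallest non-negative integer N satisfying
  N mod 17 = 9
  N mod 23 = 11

264

Combine the congruences pairwise.
From N ≡ 9 (mod 17) write N = 9 + 17t. Substituting into N ≡ 11 (mod 23) gives 17t ≡ 2 (mod 23), and since 17⁻¹ ≡ 19 (mod 23), t ≡ 15. Hence N ≡ 9 + 17·15 = 264 (mod 391).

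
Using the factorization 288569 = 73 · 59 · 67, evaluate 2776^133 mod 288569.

236137

Mod 73: 2776 ≡ 2; by Fermat, exponent reduces to 133 mod 72 = 61; 2^61 ≡ 55 (mod 73).
Mod 59: 2776 ≡ 3; by Fermat, exponent reduces to 133 mod 58 = 17; 3^17 ≡ 19 (mod 59).
Mod 67: 2776 ≡ 29; by Fermat, exponent reduces to 133 mod 66 = 1; 29^1 ≡ 29 (mod 67).
Combine by CRT: x ≡ 55 (mod 73), x ≡ 19 (mod 59), x ≡ 29 (mod 67) ⇒ x ≡ 236137 (mod 288569).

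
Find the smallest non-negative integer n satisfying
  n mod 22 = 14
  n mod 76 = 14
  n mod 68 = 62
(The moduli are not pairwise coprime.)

13390

gcd(22, 76) = 2 and 2 | (14 − 14), so the pair is consistent; merging gives n ≡ 14 (mod 836), where 836 = lcm(22, 76).
gcd(836, 68) = 4 and 4 | (62 − 14), so the pair is consistent; merging gives n ≡ 13390 (mod 14212), where 14212 = lcm(836, 68).
The solution is unique modulo lcm(22, 76, 68) = 14212.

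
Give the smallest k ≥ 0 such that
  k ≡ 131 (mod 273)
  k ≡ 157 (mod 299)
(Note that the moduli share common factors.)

6137

Combine the congruences pairwise.
gcd(273, 299) = 13 and 13 | (157 − 131), so the pair is consistent; merging gives k ≡ 6137 (mod 6279), where 6279 = lcm(273, 299).
The solution is unique modulo lcm(273, 299) = 6279.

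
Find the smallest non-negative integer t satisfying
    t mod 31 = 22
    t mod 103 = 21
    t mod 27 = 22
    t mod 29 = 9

1889968

The moduli are pairwise coprime; N = 31·103·27·29 = 2500119.
N/31 = 80649; 80649 ≡ 18 (mod 31); 18·19 ≡ 1, so inverse 19.
N/103 = 24273; 24273 ≡ 68 (mod 103); 68·50 ≡ 1, so inverse 50.
N/27 = 92597; 92597 ≡ 14 (mod 27); 14·2 ≡ 1, so inverse 2.
N/29 = 86211; 86211 ≡ 23 (mod 29); 23·24 ≡ 1, so inverse 24.
t ≡ 22·80649·19 + 21·24273·50 + 22·92597·2 + 9·86211·24 = 81893776.
81893776 mod 2500119 = 1889968.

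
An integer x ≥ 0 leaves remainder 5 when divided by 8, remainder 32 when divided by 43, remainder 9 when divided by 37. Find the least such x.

The moduli are pairwise coprime; N = 8·43·37 = 12728.
N/8 = 1591; 1591 ≡ 7 (mod 8); 7·7 ≡ 1, so inverse 7.
N/43 = 296; 296 ≡ 38 (mod 43); 38·17 ≡ 1, so inverse 17.
N/37 = 344; 344 ≡ 11 (mod 37); 11·27 ≡ 1, so inverse 27.
x ≡ 5·1591·7 + 32·296·17 + 9·344·27 = 300301.
300301 mod 12728 = 7557.

7557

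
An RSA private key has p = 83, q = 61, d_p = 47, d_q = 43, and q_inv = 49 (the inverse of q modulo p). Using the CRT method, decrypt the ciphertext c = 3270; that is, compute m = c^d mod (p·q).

3988

m₁ = c^(d_p) mod p: c ≡ 33 (mod 83), and 33^47 mod 83 = 4.
m₂ = c^(d_q) mod q: c ≡ 37 (mod 61), and 37^43 mod 61 = 23.
h = q_inv·(m₁ − m₂) mod p = 49·(4 − 23) mod 83 = 65.
m = m₂ + h·q = 23 + 65·61 = 3988.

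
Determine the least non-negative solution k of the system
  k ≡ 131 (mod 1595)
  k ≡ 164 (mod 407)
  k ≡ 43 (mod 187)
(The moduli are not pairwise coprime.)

706716

gcd(1595, 407) = 11 and 11 | (164 − 131), so the pair is consistent; merging gives k ≡ 57551 (mod 59015), where 59015 = lcm(1595, 407).
gcd(59015, 187) = 11 and 11 | (43 − 57551), so the pair is consistent; merging gives k ≡ 706716 (mod 1003255), where 1003255 = lcm(59015, 187).
The solution is unique modulo lcm(1595, 407, 187) = 1003255.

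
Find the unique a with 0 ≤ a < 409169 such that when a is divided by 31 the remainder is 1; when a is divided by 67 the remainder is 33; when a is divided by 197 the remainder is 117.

307831

The moduli are pairwise coprime; N = 31·67·197 = 409169.
N/31 = 13199; 13199 ≡ 24 (mod 31); 24·22 ≡ 1, so inverse 22.
N/67 = 6107; 6107 ≡ 10 (mod 67); 10·47 ≡ 1, so inverse 47.
N/197 = 2077; 2077 ≡ 107 (mod 197); 107·116 ≡ 1, so inverse 116.
a ≡ 1·13199·22 + 33·6107·47 + 117·2077·116 = 37951379.
37951379 mod 409169 = 307831.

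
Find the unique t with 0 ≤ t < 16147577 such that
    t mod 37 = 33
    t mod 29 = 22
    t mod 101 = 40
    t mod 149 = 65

The moduli are pairwise coprime; N = 37·29·101·149 = 16147577.
N/37 = 436421; 436421 ≡ 6 (mod 37); 6·31 ≡ 1, so inverse 31.
N/29 = 556813; 556813 ≡ 13 (mod 29); 13·9 ≡ 1, so inverse 9.
N/101 = 159877; 159877 ≡ 95 (mod 101); 95·84 ≡ 1, so inverse 84.
N/149 = 108373; 108373 ≡ 50 (mod 149); 50·3 ≡ 1, so inverse 3.
t ≡ 33·436421·31 + 22·556813·9 + 40·159877·84 + 65·108373·3 = 1115027112.
1115027112 mod 16147577 = 844299.

844299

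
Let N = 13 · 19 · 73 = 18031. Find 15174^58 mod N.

9298

Mod 13: 15174 ≡ 3; by Fermat, exponent reduces to 58 mod 12 = 10; 3^10 ≡ 3 (mod 13).
Mod 19: 15174 ≡ 12; by Fermat, exponent reduces to 58 mod 18 = 4; 12^4 ≡ 7 (mod 19).
Mod 73: 15174 ≡ 63; 63^58 ≡ 27 (mod 73).
Combine by CRT: x ≡ 3 (mod 13), x ≡ 7 (mod 19), x ≡ 27 (mod 73) ⇒ x ≡ 9298 (mod 18031).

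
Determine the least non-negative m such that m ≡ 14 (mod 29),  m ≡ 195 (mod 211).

Combine the congruences pairwise.
From m ≡ 14 (mod 29) write m = 14 + 29t. Substituting into m ≡ 195 (mod 211) gives 29t ≡ 181 (mod 211), and since 29⁻¹ ≡ 131 (mod 211), t ≡ 79. Hence m ≡ 14 + 29·79 = 2305 (mod 6119).

2305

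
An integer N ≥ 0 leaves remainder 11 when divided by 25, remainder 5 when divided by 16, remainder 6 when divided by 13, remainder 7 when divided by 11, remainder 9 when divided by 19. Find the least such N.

From N ≡ 11 (mod 25) write N = 11 + 25t. Substituting into N ≡ 5 (mod 16) gives 25t ≡ 10 (mod 16), and since 9⁻¹ ≡ 9 (mod 16), t ≡ 10. Hence N ≡ 11 + 25·10 = 261 (mod 400).
From N ≡ 261 (mod 400) write N = 261 + 400t. Substituting into N ≡ 6 (mod 13) gives 400t ≡ 5 (mod 13), and since 10⁻¹ ≡ 4 (mod 13), t ≡ 7. Hence N ≡ 261 + 400·7 = 3061 (mod 5200).
From N ≡ 3061 (mod 5200) write N = 3061 + 5200t. Substituting into N ≡ 7 (mod 11) gives 5200t ≡ 4 (mod 11), and since 8⁻¹ ≡ 7 (mod 11), t ≡ 6. Hence N ≡ 3061 + 5200·6 = 34261 (mod 57200).
From N ≡ 34261 (mod 57200) write N = 34261 + 57200t. Substituting into N ≡ 9 (mod 19) gives 57200t ≡ 5 (mod 19), and since 10⁻¹ ≡ 2 (mod 19), t ≡ 10. Hence N ≡ 34261 + 57200·10 = 606261 (mod 1086800).

606261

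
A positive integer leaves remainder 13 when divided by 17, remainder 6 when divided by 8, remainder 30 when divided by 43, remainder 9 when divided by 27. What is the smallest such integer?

140382

The moduli are pairwise coprime; N = 17·8·43·27 = 157896.
N/17 = 9288; 9288 ≡ 6 (mod 17); 6·3 ≡ 1, so inverse 3.
N/8 = 19737; 19737 ≡ 1 (mod 8), inverse 1.
N/43 = 3672; 3672 ≡ 17 (mod 43); 17·38 ≡ 1, so inverse 38.
N/27 = 5848; 5848 ≡ 16 (mod 27); 16·22 ≡ 1, so inverse 22.
a ≡ 13·9288·3 + 6·19737·1 + 30·3672·38 + 9·5848·22 = 5824638.
5824638 mod 157896 = 140382.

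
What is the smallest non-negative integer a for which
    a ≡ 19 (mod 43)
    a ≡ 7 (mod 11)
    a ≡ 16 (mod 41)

11414

The moduli are pairwise coprime; N = 43·11·41 = 19393.
N/43 = 451; 451 ≡ 21 (mod 43); 21·41 ≡ 1, so inverse 41.
N/11 = 1763; 1763 ≡ 3 (mod 11); 3·4 ≡ 1, so inverse 4.
N/41 = 473; 473 ≡ 22 (mod 41); 22·28 ≡ 1, so inverse 28.
a ≡ 19·451·41 + 7·1763·4 + 16·473·28 = 612597.
612597 mod 19393 = 11414.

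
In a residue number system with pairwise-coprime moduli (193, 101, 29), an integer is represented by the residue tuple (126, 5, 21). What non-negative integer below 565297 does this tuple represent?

From x ≡ 126 (mod 193) write x = 126 + 193t. Substituting into x ≡ 5 (mod 101) gives 193t ≡ 81 (mod 101), and since 92⁻¹ ≡ 56 (mod 101), t ≡ 92. Hence x ≡ 126 + 193·92 = 17882 (mod 19493).
From x ≡ 17882 (mod 19493) write x = 17882 + 19493t. Substituting into x ≡ 21 (mod 29) gives 19493t ≡ 3 (mod 29), and since 5⁻¹ ≡ 6 (mod 29), t ≡ 18. Hence x ≡ 17882 + 19493·18 = 368756 (mod 565297).

368756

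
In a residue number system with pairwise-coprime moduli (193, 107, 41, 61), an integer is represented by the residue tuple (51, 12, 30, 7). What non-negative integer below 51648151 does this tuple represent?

The moduli are pairwise coprime; N = 193·107·41·61 = 51648151.
N/193 = 267607; 267607 ≡ 109 (mod 193); 109·85 ≡ 1, so inverse 85.
N/107 = 482693; 482693 ≡ 16 (mod 107); 16·87 ≡ 1, so inverse 87.
N/41 = 1259711; 1259711 ≡ 27 (mod 41); 27·38 ≡ 1, so inverse 38.
N/61 = 846691; 846691 ≡ 11 (mod 61); 11·50 ≡ 1, so inverse 50.
x ≡ 51·267607·85 + 12·482693·87 + 30·1259711·38 + 7·846691·50 = 3396420227.
3396420227 mod 51648151 = 39290412.

39290412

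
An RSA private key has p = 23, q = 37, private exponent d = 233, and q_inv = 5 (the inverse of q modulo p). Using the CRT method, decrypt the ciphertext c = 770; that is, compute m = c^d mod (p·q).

132

d_p = d mod (p−1) = 233 mod 22 = 13; d_q = d mod (q−1) = 17.
m₁ = c^(d_p) mod p: c ≡ 11 (mod 23), and 11^13 mod 23 = 17.
m₂ = c^(d_q) mod q: c ≡ 30 (mod 37), and 30^17 mod 37 = 21.
h = q_inv·(m₁ − m₂) mod p = 5·(17 − 21) mod 23 = 3.
m = m₂ + h·q = 21 + 3·37 = 132.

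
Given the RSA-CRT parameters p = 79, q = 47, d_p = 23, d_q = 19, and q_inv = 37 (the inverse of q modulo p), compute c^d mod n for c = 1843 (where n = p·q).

1675

m₁ = c^(d_p) mod p: c ≡ 26 (mod 79), and 26^23 mod 79 = 16.
m₂ = c^(d_q) mod q: c ≡ 10 (mod 47), and 10^19 mod 47 = 30.
h = q_inv·(m₁ − m₂) mod p = 37·(16 − 30) mod 79 = 35.
m = m₂ + h·q = 30 + 35·47 = 1675.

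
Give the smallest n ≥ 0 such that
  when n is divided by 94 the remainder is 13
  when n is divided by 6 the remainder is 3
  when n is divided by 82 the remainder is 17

Combine the congruences pairwise.
gcd(94, 6) = 2 and 2 | (3 − 13), so the pair is consistent; merging gives n ≡ 201 (mod 282), where 282 = lcm(94, 6).
gcd(282, 82) = 2 and 2 | (17 − 201), so the pair is consistent; merging gives n ≡ 1329 (mod 11562), where 11562 = lcm(282, 82).
The solution is unique modulo lcm(94, 6, 82) = 11562.

1329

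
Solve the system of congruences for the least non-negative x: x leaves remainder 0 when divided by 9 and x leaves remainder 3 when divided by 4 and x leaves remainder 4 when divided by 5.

99

The moduli are pairwise coprime; N = 9·4·5 = 180.
N/9 = 20; 20 ≡ 2 (mod 9); 2·5 ≡ 1, so inverse 5.
N/4 = 45; 45 ≡ 1 (mod 4), inverse 1.
N/5 = 36; 36 ≡ 1 (mod 5), inverse 1.
x ≡ 0·20·5 + 3·45·1 + 4·36·1 = 279.
279 mod 180 = 99.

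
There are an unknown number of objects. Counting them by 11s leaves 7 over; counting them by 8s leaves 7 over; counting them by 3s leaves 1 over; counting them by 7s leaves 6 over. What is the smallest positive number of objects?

The moduli are pairwise coprime; M = 11·8·3·7 = 1848.
M/11 = 168; 168 ≡ 3 (mod 11); 3·4 ≡ 1, so inverse 4.
M/8 = 231; 231 ≡ 7 (mod 8); 7·7 ≡ 1, so inverse 7.
M/3 = 616; 616 ≡ 1 (mod 3), inverse 1.
M/7 = 264; 264 ≡ 5 (mod 7); 5·3 ≡ 1, so inverse 3.
N ≡ 7·168·4 + 7·231·7 + 1·616·1 + 6·264·3 = 21391.
21391 mod 1848 = 1063.

1063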